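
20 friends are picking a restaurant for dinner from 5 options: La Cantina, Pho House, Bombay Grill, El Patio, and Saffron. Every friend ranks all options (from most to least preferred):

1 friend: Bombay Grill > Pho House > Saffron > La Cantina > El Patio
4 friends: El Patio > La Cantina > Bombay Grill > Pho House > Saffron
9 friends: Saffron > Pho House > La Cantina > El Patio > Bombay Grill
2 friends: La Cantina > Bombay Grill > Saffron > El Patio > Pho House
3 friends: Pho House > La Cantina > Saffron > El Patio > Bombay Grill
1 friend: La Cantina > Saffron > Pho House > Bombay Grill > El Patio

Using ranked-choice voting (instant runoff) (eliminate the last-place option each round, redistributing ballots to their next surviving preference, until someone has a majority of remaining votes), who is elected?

Saffron

Round 1: La Cantina 3, Pho House 3, Bombay Grill 1, El Patio 4, Saffron 9. Eliminate Bombay Grill.
Round 2: La Cantina 3, Pho House 4, El Patio 4, Saffron 9. Eliminate La Cantina.
Round 3: Pho House 4, El Patio 4, Saffron 12. Saffron has a majority.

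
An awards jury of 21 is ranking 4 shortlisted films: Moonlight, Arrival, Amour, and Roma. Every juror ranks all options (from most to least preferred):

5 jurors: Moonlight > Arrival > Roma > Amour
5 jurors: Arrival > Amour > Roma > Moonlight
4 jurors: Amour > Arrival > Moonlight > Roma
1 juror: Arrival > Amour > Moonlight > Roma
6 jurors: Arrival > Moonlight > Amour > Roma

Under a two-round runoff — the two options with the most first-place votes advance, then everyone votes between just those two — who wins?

Arrival

Round 1 first-place votes: Moonlight 5, Arrival 12, Amour 4, Roma 0.
Arrival and Moonlight advance.
Runoff: Arrival is preferred to Moonlight by 16 voters; Moonlight by 5.
Arrival wins the runoff.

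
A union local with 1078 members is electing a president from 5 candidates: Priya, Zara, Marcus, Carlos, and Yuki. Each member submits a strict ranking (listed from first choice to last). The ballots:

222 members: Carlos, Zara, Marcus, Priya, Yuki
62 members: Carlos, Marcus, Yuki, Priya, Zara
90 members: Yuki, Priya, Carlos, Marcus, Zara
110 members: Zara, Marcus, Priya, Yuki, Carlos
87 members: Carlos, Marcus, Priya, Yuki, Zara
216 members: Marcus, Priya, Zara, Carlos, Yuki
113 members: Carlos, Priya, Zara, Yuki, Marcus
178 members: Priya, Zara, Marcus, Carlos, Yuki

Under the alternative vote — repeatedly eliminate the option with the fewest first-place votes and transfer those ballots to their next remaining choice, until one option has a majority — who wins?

Carlos

Round 1: Priya 178, Zara 110, Marcus 216, Carlos 484, Yuki 90. Eliminate Yuki.
Round 2: Priya 268, Zara 110, Marcus 216, Carlos 484. Eliminate Zara.
Round 3: Priya 268, Marcus 326, Carlos 484. Eliminate Priya.
Round 4: Marcus 504, Carlos 574. Carlos has a majority.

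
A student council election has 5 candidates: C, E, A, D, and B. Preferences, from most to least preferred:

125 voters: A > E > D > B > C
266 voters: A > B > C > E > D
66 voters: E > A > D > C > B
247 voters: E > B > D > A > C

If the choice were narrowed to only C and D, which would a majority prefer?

Voters preferring C to D: 266; preferring D to C: 438.
D wins the head-to-head.

D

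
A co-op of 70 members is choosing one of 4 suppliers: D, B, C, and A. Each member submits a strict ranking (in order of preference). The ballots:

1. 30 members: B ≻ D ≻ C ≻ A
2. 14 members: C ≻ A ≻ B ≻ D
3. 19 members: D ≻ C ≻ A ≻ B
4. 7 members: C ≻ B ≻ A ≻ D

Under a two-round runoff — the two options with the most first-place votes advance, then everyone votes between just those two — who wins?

C

Round 1 first-place votes: D 19, B 30, C 21, A 0.
B and C advance.
Runoff: B is preferred to C by 30 voters; C by 40.
C wins the runoff.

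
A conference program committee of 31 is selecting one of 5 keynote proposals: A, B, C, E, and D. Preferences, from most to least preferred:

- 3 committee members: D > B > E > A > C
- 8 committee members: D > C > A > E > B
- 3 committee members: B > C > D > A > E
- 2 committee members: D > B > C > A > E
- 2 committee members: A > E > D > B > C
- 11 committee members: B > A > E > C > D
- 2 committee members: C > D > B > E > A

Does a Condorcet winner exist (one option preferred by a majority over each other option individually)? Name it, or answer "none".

Checking pairwise contests:
B beats A 21–10.
D beats B 17–14.
A beats C 16–15.
A beats E 26–5.
C beats D 16–15.
Every option loses at least one head-to-head, so there is no Condorcet winner.

none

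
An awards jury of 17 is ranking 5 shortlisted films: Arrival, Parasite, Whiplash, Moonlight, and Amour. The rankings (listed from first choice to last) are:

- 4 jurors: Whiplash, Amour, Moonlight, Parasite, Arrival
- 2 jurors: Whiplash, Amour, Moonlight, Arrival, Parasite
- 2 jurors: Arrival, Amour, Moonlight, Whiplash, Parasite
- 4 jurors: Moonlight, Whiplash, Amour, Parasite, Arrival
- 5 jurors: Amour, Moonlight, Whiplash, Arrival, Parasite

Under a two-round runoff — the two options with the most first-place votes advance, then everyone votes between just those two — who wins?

Whiplash

Round 1 first-place votes: Arrival 2, Parasite 0, Whiplash 6, Moonlight 4, Amour 5.
Whiplash and Amour advance.
Runoff: Whiplash is preferred to Amour by 10 voters; Amour by 7.
Whiplash wins the runoff.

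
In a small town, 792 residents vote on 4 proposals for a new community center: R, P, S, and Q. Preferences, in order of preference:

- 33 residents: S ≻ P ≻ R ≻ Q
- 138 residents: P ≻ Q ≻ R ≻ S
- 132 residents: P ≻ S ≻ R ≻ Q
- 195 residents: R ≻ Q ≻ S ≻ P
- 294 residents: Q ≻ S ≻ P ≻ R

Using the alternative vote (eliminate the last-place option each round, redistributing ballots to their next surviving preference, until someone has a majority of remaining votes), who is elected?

Q

Round 1: R 195, P 270, S 33, Q 294. Eliminate S.
Round 2: R 195, P 303, Q 294. Eliminate R.
Round 3: P 303, Q 489. Q has a majority.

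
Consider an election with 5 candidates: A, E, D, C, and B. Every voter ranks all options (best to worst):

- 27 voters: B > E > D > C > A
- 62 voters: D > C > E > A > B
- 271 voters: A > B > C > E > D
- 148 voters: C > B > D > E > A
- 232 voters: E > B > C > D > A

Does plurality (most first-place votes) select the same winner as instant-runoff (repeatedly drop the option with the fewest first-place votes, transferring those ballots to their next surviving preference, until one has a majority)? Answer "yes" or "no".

no

Plurality — first-place votes: A 271, E 232, D 62, C 148, B 27. Winner: A.
Instant-runoff — R1 A 271, E 232, D 62, C 148, B 27 (B out); R2 A 271, E 259, D 62, C 148 (D out); R3 A 271, E 259, C 210 (C out); R4 A 271, E 469 (E winner). Winner: E.
The two methods disagree.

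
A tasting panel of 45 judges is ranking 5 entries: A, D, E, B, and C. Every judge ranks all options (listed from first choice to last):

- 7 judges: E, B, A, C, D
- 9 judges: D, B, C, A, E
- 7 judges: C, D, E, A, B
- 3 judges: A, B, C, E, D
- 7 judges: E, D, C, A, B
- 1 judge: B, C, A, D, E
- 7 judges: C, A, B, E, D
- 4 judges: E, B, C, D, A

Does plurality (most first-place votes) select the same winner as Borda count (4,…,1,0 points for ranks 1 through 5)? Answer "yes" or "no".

Plurality — first-place votes: A 3, D 9, E 18, B 1, C 14. Winner: E.
Borda — scores: A 72, D 83, E 96, B 87, C 112. Winner: C.
The two methods disagree.

no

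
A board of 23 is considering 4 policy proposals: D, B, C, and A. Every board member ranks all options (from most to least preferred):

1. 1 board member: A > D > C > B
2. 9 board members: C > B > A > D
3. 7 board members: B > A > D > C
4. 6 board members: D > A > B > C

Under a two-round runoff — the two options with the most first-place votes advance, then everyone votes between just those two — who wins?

B

Round 1 first-place votes: D 6, B 7, C 9, A 1.
C and B advance.
Runoff: C is preferred to B by 10 voters; B by 13.
B wins the runoff.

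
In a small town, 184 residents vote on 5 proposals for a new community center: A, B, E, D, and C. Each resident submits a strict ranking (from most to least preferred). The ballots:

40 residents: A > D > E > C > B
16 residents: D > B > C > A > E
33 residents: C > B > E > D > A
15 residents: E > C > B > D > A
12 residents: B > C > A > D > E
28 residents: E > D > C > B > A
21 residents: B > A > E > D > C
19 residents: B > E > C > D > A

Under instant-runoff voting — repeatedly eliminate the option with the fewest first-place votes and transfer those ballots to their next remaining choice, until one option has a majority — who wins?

B

Round 1: A 40, B 52, E 43, D 16, C 33. Eliminate D.
Round 2: A 40, B 68, E 43, C 33. Eliminate C.
Round 3: A 40, B 101, E 43. B has a majority.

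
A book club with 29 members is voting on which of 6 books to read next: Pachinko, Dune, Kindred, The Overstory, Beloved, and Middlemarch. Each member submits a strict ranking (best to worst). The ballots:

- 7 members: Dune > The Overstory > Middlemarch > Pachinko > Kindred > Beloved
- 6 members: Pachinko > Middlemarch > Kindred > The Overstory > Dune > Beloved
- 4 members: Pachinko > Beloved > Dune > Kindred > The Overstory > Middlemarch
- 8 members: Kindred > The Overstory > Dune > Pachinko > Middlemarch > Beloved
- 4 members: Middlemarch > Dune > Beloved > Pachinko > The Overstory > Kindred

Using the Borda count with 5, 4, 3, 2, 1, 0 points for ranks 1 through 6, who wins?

Pachinko: 7·2 + 6·5 + 4·5 + 8·2 + 4·2 = 88
Dune: 7·5 + 6·1 + 4·3 + 8·3 + 4·4 = 93
Kindred: 7·1 + 6·3 + 4·2 + 8·5 + 4·0 = 73
The Overstory: 7·4 + 6·2 + 4·1 + 8·4 + 4·1 = 80
Beloved: 7·0 + 6·0 + 4·4 + 8·0 + 4·3 = 28
Middlemarch: 7·3 + 6·4 + 4·0 + 8·1 + 4·5 = 73
Dune has the highest Borda score (93).

Dune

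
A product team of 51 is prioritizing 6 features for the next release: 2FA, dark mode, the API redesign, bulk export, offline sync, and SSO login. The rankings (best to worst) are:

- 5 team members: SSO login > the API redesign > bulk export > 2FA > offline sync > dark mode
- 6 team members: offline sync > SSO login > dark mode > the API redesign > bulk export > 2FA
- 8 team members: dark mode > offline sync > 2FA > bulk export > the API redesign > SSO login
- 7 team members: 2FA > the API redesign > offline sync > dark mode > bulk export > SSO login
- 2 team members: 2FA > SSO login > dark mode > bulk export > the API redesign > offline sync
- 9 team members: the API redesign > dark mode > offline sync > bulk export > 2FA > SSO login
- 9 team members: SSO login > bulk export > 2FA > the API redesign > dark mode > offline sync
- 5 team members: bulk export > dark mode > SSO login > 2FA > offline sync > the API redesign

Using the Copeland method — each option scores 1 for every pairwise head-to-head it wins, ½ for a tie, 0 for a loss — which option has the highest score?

2FA: beats the API redesign, offline sync, and SSO login; loses to dark mode and bulk export → score 3.
dark mode: beats 2FA, bulk export, offline sync, and SSO login; loses to the API redesign → score 4.
the API redesign: beats dark mode, bulk export, and offline sync; loses to 2FA and SSO login → score 3.
bulk export: beats 2FA and SSO login; loses to dark mode, the API redesign, and offline sync → score 2.
offline sync: beats bulk export and SSO login; loses to 2FA, dark mode, and the API redesign → score 2.
SSO login: beats the API redesign; loses to 2FA, dark mode, bulk export, and offline sync → score 1.
dark mode has the best pairwise record.

dark mode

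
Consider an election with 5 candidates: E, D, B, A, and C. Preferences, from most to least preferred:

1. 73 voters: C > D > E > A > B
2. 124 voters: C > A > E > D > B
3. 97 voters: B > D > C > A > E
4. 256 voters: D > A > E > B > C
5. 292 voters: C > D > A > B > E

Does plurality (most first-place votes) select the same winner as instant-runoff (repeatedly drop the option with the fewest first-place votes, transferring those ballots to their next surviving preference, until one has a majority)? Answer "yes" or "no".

Plurality — first-place votes: E 0, D 256, B 97, A 0, C 489. Winner: C.
Instant-runoff — R1 E 0, D 256, B 97, A 0, C 489 (C winner). Winner: C.
The two methods agree.

yes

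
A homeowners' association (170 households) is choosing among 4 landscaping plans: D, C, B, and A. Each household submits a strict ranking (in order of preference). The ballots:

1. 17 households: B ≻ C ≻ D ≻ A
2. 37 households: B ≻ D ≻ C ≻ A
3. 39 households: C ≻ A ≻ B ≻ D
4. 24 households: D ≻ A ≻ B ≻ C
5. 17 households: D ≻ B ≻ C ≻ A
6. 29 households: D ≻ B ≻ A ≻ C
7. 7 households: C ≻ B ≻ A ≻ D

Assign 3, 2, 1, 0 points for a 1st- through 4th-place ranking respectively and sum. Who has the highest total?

D: 17·1 + 37·2 + 39·0 + 24·3 + 17·3 + 29·3 + 7·0 = 301
C: 17·2 + 37·1 + 39·3 + 24·0 + 17·1 + 29·0 + 7·3 = 226
B: 17·3 + 37·3 + 39·1 + 24·1 + 17·2 + 29·2 + 7·2 = 331
A: 17·0 + 37·0 + 39·2 + 24·2 + 17·0 + 29·1 + 7·1 = 162
B has the highest Borda score (331).

B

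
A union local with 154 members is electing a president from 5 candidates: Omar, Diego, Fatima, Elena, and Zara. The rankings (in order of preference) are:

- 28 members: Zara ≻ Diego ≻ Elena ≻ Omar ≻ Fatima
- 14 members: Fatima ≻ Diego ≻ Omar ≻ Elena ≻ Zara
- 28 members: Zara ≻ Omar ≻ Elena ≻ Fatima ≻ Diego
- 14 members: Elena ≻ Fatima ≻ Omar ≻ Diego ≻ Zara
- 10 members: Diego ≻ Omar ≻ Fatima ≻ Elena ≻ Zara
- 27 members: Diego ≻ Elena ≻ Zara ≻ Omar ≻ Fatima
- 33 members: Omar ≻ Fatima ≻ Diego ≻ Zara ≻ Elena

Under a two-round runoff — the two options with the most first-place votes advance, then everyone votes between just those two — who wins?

Round 1 first-place votes: Omar 33, Diego 37, Fatima 14, Elena 14, Zara 56.
Zara and Diego advance.
Runoff: Zara is preferred to Diego by 56 voters; Diego by 98.
Diego wins the runoff.

Diego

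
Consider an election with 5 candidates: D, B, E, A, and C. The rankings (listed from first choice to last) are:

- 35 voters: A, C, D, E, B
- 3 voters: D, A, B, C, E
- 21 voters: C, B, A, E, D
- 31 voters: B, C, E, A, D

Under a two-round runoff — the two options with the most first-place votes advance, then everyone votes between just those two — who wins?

Round 1 first-place votes: D 3, B 31, E 0, A 35, C 21.
A and B advance.
Runoff: A is preferred to B by 38 voters; B by 52.
B wins the runoff.

B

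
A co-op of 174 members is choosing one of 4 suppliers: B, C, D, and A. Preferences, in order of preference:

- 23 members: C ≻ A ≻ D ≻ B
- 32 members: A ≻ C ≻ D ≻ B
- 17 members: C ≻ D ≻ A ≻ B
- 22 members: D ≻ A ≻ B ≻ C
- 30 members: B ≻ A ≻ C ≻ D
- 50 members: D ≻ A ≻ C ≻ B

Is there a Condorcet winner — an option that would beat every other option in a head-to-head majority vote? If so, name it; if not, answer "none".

none

Checking pairwise contests:
C beats B 122–52.
A beats C 134–40.
C beats D 102–72.
D beats A 89–85.
Every option loses at least one head-to-head, so there is no Condorcet winner.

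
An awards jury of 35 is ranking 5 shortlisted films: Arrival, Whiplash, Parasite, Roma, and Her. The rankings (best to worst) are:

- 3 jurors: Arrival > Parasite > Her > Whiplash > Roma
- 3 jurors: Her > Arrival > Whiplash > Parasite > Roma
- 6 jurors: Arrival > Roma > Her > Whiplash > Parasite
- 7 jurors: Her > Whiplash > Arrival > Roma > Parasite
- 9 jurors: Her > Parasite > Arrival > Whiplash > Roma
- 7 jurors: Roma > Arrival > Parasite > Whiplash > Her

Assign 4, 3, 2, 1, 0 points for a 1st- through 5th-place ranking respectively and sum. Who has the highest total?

Arrival

Arrival: 3·4 + 3·3 + 6·4 + 7·2 + 9·2 + 7·3 = 98
Whiplash: 3·1 + 3·2 + 6·1 + 7·3 + 9·1 + 7·1 = 52
Parasite: 3·3 + 3·1 + 6·0 + 7·0 + 9·3 + 7·2 = 53
Roma: 3·0 + 3·0 + 6·3 + 7·1 + 9·0 + 7·4 = 53
Her: 3·2 + 3·4 + 6·2 + 7·4 + 9·4 + 7·0 = 94
Arrival has the highest Borda score (98).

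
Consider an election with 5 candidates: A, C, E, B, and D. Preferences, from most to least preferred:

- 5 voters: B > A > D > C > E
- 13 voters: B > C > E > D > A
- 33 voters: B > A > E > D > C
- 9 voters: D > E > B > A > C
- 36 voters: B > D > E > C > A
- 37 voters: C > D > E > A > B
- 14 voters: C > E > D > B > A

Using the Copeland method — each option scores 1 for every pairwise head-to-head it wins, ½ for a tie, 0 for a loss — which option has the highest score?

B

A: loses to C, E, B, and D → score 0.
C: beats A; loses to E, B, and D → score 1.
E: beats A and C; loses to B and D → score 2.
B: beats A, C, E, and D → score 4.
D: beats A, C, and E; loses to B → score 3.
B has the best pairwise record.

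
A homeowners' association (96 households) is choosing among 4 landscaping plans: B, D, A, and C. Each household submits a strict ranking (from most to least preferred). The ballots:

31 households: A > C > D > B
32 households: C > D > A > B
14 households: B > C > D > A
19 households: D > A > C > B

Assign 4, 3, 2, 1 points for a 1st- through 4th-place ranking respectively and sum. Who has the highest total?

C

B: 31·1 + 32·1 + 14·4 + 19·1 = 138
D: 31·2 + 32·3 + 14·2 + 19·4 = 262
A: 31·4 + 32·2 + 14·1 + 19·3 = 259
C: 31·3 + 32·4 + 14·3 + 19·2 = 301
C has the highest Borda score (301).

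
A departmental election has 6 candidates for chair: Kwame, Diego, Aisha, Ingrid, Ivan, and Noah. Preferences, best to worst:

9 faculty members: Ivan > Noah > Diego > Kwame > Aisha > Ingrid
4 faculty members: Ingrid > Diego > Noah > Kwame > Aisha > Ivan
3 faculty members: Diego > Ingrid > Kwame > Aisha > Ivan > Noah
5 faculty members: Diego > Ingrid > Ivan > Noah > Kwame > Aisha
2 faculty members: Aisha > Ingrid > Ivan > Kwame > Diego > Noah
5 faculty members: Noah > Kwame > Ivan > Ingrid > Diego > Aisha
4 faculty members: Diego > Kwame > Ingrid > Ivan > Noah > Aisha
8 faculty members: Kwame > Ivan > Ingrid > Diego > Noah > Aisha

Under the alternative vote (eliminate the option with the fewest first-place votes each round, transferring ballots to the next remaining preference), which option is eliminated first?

Round 1: Kwame 8, Diego 12, Aisha 2, Ingrid 4, Ivan 9, Noah 5. Eliminate Aisha.

Aisha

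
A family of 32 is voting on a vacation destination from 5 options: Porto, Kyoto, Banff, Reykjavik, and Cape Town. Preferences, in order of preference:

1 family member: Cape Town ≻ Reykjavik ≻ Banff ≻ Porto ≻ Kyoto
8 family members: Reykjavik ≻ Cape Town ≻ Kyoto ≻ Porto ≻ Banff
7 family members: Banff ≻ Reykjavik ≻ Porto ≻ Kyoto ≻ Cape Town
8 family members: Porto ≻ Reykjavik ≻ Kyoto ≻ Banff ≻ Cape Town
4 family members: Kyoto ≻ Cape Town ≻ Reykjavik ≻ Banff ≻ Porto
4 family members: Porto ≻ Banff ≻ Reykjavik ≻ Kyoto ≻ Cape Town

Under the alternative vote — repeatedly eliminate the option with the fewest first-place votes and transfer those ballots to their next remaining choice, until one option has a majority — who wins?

Round 1: Porto 12, Kyoto 4, Banff 7, Reykjavik 8, Cape Town 1. Eliminate Cape Town.
Round 2: Porto 12, Kyoto 4, Banff 7, Reykjavik 9. Eliminate Kyoto.
Round 3: Porto 12, Banff 7, Reykjavik 13. Eliminate Banff.
Round 4: Porto 12, Reykjavik 20. Reykjavik has a majority.

Reykjavik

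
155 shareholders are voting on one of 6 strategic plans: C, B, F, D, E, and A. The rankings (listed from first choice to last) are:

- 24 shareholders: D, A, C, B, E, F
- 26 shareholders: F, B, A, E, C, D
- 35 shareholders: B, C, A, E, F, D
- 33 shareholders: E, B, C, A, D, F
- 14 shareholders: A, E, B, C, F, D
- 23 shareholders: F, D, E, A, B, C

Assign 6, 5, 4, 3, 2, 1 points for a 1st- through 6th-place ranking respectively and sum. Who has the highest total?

B

C: 24·4 + 26·2 + 35·5 + 33·4 + 14·3 + 23·1 = 520
B: 24·3 + 26·5 + 35·6 + 33·5 + 14·4 + 23·2 = 679
F: 24·1 + 26·6 + 35·2 + 33·1 + 14·2 + 23·6 = 449
D: 24·6 + 26·1 + 35·1 + 33·2 + 14·1 + 23·5 = 400
E: 24·2 + 26·3 + 35·3 + 33·6 + 14·5 + 23·4 = 591
A: 24·5 + 26·4 + 35·4 + 33·3 + 14·6 + 23·3 = 616
B has the highest Borda score (679).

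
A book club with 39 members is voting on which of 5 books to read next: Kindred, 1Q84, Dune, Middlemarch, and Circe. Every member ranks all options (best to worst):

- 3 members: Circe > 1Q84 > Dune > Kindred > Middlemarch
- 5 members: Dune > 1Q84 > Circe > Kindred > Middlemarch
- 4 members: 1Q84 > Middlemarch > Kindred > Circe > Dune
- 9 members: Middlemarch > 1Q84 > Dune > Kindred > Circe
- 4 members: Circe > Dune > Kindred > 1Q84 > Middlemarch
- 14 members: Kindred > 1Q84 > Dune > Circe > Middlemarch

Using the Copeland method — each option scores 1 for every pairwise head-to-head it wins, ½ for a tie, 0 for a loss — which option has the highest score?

Kindred: beats Middlemarch and Circe; loses to 1Q84 and Dune → score 2.
1Q84: beats Kindred, Dune, Middlemarch, and Circe → score 4.
Dune: beats Kindred, Middlemarch, and Circe; loses to 1Q84 → score 3.
Middlemarch: loses to Kindred, 1Q84, Dune, and Circe → score 0.
Circe: beats Middlemarch; loses to Kindred, 1Q84, and Dune → score 1.
1Q84 has the best pairwise record.

1Q84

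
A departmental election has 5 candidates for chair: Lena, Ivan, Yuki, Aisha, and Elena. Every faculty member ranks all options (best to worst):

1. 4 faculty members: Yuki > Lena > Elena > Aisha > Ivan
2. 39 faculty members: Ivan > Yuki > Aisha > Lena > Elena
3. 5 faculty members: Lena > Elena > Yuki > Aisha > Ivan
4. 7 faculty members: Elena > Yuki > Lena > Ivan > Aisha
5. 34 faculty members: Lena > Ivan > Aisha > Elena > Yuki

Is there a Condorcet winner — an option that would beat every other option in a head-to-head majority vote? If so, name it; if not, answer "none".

Checking pairwise contests:
Yuki beats Lena 50–39.
Lena beats Ivan 50–39.
Ivan beats Yuki 73–16.
Lena beats Aisha 50–39.
Lena beats Elena 82–7.
Every option loses at least one head-to-head, so there is no Condorcet winner.

none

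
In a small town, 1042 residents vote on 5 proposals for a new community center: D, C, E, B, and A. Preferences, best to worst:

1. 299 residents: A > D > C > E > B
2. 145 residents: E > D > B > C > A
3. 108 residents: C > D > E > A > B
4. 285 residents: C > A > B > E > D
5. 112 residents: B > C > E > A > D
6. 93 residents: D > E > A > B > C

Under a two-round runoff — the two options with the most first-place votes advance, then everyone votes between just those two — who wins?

Round 1 first-place votes: D 93, C 393, E 145, B 112, A 299.
C and A advance.
Runoff: C is preferred to A by 650 voters; A by 392.
C wins the runoff.

C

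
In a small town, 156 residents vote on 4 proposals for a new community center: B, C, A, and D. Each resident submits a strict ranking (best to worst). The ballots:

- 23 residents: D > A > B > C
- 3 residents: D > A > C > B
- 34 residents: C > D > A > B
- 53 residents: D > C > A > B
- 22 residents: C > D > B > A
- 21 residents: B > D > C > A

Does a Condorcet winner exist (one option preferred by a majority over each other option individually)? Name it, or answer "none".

D

D vs B: 135–21 for D.
D vs C: 100–56 for D.
D vs A: 156–0 for D.
D beats every other option head-to-head.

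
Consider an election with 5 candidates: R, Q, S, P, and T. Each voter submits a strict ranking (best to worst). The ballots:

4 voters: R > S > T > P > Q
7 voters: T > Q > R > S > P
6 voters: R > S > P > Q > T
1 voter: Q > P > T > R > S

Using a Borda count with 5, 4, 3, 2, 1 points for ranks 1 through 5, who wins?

R: 4·5 + 7·3 + 6·5 + 1·2 = 73
Q: 4·1 + 7·4 + 6·2 + 1·5 = 49
S: 4·4 + 7·2 + 6·4 + 1·1 = 55
P: 4·2 + 7·1 + 6·3 + 1·4 = 37
T: 4·3 + 7·5 + 6·1 + 1·3 = 56
R has the highest Borda score (73).

R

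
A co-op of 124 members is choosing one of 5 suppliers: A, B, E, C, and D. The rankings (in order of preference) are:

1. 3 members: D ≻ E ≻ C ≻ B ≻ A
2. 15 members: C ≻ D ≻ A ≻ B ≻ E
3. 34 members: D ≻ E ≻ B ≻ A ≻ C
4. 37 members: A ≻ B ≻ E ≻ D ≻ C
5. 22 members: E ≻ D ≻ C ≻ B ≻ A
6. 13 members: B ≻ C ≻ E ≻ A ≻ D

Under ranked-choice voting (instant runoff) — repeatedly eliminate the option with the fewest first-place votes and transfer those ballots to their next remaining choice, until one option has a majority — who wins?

Round 1: A 37, B 13, E 22, C 15, D 37. Eliminate B.
Round 2: A 37, E 22, C 28, D 37. Eliminate E.
Round 3: A 37, C 28, D 59. Eliminate C.
Round 4: A 50, D 74. D has a majority.

D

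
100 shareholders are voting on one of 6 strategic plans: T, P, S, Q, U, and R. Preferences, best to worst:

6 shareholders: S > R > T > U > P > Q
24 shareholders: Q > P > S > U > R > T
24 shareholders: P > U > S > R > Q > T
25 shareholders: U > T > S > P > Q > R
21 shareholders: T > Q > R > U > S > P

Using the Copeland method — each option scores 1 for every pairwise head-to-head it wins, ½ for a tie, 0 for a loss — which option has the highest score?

T: beats P and Q; loses to S, U, and R → score 2.
P: beats Q and R; loses to T, S, and U → score 2.
S: beats T, P, Q, and R; loses to U → score 4.
Q: beats R; loses to T, P, S, and U → score 1.
U: beats T, P, S, Q, and R → score 5.
R: beats T; loses to P, S, Q, and U → score 1.
U has the best pairwise record.

U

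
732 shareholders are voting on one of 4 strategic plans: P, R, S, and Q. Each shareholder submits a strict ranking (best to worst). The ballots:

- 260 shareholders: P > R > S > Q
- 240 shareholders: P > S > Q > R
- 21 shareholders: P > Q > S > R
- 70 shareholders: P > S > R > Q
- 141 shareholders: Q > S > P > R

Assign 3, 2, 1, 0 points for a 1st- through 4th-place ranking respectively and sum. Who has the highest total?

P

P: 260·3 + 240·3 + 21·3 + 70·3 + 141·1 = 1914
R: 260·2 + 240·0 + 21·0 + 70·1 + 141·0 = 590
S: 260·1 + 240·2 + 21·1 + 70·2 + 141·2 = 1183
Q: 260·0 + 240·1 + 21·2 + 70·0 + 141·3 = 705
P has the highest Borda score (1914).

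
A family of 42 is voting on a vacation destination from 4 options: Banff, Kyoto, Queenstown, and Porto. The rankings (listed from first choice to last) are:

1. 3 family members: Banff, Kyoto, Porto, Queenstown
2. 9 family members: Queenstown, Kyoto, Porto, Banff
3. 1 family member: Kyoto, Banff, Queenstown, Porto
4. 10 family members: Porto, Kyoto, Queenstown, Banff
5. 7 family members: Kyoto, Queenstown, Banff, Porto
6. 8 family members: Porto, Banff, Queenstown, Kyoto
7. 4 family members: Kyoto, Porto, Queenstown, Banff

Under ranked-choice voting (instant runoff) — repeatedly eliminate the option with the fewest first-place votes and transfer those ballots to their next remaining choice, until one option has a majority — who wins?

Round 1: Banff 3, Kyoto 12, Queenstown 9, Porto 18. Eliminate Banff.
Round 2: Kyoto 15, Queenstown 9, Porto 18. Eliminate Queenstown.
Round 3: Kyoto 24, Porto 18. Kyoto has a majority.

Kyoto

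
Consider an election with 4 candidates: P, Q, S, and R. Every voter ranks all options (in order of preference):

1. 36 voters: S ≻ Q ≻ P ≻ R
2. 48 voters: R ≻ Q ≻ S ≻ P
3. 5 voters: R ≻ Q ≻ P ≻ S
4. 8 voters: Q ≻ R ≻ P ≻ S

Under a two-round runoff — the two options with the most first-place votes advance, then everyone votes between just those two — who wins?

R

Round 1 first-place votes: P 0, Q 8, S 36, R 53.
R and S advance.
Runoff: R is preferred to S by 61 voters; S by 36.
R wins the runoff.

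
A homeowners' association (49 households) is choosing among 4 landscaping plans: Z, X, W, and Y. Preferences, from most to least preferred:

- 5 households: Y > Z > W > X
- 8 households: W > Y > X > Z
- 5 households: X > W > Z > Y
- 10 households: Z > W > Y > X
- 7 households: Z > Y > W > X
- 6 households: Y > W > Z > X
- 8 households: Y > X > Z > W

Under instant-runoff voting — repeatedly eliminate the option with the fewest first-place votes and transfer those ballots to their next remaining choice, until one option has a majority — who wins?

Y

Round 1: Z 17, X 5, W 8, Y 19. Eliminate X.
Round 2: Z 17, W 13, Y 19. Eliminate W.
Round 3: Z 22, Y 27. Y has a majority.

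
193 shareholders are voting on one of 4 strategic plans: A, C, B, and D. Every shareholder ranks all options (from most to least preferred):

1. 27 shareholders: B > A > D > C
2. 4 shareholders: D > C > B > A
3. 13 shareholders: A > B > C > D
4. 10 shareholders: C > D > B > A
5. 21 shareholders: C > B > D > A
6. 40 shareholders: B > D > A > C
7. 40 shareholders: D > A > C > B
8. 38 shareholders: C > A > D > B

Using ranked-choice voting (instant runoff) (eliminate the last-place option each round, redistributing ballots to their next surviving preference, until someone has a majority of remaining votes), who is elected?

C

Round 1: A 13, C 69, B 67, D 44. Eliminate A.
Round 2: C 69, B 80, D 44. Eliminate D.
Round 3: C 113, B 80. C has a majority.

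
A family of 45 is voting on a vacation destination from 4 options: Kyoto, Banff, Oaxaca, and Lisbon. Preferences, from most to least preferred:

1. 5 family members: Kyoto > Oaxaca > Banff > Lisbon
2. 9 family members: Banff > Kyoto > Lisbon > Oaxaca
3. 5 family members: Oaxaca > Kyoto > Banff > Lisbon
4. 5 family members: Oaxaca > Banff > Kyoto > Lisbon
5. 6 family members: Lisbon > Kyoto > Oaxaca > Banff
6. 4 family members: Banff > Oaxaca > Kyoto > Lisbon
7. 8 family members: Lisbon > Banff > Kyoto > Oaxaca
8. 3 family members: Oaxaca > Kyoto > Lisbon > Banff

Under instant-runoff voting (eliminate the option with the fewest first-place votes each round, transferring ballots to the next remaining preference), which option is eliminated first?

Kyoto

Round 1: Kyoto 5, Banff 13, Oaxaca 13, Lisbon 14. Eliminate Kyoto.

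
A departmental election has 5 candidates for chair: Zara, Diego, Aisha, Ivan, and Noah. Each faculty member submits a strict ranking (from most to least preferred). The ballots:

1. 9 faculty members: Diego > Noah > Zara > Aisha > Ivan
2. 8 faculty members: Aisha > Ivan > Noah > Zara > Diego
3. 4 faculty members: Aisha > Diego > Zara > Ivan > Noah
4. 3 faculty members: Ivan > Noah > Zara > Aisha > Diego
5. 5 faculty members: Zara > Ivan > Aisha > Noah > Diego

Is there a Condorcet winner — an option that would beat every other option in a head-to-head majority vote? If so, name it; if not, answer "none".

none

Checking pairwise contests:
Noah beats Zara 20–9.
Zara beats Diego 16–13.
Zara beats Aisha 17–12.
Zara beats Ivan 18–11.
Aisha beats Noah 17–12.
Every option loses at least one head-to-head, so there is no Condorcet winner.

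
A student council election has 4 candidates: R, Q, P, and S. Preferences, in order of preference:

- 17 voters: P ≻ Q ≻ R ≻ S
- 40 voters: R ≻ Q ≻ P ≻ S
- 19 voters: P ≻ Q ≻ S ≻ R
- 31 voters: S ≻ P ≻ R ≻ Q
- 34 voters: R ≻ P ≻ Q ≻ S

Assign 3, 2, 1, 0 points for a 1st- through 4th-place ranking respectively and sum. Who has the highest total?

P

R: 17·1 + 40·3 + 19·0 + 31·1 + 34·3 = 270
Q: 17·2 + 40·2 + 19·2 + 31·0 + 34·1 = 186
P: 17·3 + 40·1 + 19·3 + 31·2 + 34·2 = 278
S: 17·0 + 40·0 + 19·1 + 31·3 + 34·0 = 112
P has the highest Borda score (278).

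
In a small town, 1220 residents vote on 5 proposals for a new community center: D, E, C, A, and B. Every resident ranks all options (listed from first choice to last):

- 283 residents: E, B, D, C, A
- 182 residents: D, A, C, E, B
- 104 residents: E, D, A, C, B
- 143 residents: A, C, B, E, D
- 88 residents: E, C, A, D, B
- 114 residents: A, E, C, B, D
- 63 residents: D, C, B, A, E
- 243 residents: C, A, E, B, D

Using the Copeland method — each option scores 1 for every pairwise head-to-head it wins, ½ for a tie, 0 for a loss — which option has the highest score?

C

D: beats C and A; loses to E and B → score 2.
E: beats D and B; loses to C and A → score 2.
C: beats E, A, and B; loses to D → score 3.
A: beats E and B; loses to D and C → score 2.
B: beats D; loses to E, C, and A → score 1.
C has the best pairwise record.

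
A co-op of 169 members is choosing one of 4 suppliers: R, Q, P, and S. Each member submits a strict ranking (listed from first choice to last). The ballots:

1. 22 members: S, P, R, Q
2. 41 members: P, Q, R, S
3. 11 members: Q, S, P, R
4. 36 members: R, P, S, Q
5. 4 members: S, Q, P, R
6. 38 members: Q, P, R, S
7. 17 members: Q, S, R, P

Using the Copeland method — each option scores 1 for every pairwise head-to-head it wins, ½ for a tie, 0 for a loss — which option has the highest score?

P

R: beats S; loses to Q and P → score 1.
Q: beats R and S; loses to P → score 2.
P: beats R, Q, and S → score 3.
S: loses to R, Q, and P → score 0.
P has the best pairwise record.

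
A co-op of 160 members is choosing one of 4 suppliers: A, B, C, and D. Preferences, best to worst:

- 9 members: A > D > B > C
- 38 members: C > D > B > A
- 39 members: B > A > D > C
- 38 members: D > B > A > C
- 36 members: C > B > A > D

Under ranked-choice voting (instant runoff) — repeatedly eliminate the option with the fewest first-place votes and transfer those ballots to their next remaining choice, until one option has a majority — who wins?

D

Round 1: A 9, B 39, C 74, D 38. Eliminate A.
Round 2: B 39, C 74, D 47. Eliminate B.
Round 3: C 74, D 86. D has a majority.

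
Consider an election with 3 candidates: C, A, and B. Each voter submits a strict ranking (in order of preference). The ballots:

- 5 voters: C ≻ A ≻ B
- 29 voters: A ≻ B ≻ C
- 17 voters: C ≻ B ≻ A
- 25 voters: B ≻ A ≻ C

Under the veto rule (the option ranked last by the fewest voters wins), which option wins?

Last-place votes: C 54, A 17, B 5.
B is ranked last by the fewest voters, so B wins.

B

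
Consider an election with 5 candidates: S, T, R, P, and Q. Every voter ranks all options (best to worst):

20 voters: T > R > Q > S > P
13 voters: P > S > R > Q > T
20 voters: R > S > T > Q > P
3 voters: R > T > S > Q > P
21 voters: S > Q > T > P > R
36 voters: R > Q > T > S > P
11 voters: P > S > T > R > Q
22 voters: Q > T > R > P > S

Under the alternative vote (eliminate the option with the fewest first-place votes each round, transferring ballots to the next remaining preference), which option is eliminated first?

T

Round 1: S 21, T 20, R 59, P 24, Q 22. Eliminate T.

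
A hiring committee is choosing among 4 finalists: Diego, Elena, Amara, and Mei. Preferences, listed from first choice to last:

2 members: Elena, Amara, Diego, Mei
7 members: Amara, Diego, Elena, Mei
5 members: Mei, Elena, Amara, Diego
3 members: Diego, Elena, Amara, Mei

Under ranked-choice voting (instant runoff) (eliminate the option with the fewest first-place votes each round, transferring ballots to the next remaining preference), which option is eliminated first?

Round 1: Diego 3, Elena 2, Amara 7, Mei 5. Eliminate Elena.

Elena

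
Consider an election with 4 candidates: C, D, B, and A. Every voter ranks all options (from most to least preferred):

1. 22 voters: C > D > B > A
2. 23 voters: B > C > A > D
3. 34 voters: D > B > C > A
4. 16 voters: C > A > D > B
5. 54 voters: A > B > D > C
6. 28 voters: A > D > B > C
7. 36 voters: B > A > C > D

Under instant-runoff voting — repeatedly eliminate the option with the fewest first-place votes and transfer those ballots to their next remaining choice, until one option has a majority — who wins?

Round 1: C 38, D 34, B 59, A 82. Eliminate D.
Round 2: C 38, B 93, A 82. Eliminate C.
Round 3: B 115, A 98. B has a majority.

B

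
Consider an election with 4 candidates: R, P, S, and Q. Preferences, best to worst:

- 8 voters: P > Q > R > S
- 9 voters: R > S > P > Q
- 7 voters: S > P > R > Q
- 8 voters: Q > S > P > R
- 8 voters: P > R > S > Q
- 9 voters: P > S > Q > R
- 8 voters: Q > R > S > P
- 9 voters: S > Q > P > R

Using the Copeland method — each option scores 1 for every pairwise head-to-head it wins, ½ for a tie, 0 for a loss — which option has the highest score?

S

R: ties S; loses to P and Q → score 0.5.
P: beats R and Q; loses to S → score 2.
S: beats P and Q; ties R → score 2.5.
Q: beats R; loses to P and S → score 1.
S has the best pairwise record.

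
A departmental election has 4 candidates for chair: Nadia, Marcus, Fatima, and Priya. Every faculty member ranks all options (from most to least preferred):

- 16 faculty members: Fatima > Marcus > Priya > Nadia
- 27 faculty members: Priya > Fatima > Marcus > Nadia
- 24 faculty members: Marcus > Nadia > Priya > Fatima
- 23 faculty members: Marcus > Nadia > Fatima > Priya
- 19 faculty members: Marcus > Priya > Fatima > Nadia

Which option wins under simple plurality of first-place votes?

First-place votes: Nadia 0, Marcus 66, Fatima 16, Priya 27.
Marcus has the most first-place votes.

Marcus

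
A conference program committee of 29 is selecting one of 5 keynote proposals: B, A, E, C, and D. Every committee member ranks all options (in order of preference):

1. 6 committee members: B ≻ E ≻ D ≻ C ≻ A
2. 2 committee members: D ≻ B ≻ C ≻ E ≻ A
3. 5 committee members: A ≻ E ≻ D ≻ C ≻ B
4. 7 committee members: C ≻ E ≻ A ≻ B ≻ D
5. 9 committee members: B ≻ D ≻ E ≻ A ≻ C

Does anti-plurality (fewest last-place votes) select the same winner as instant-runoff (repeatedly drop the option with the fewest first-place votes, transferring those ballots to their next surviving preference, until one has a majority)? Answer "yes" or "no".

Anti-plurality — last-place votes: B 5, A 8, E 0, C 9, D 7. Winner: E.
Instant-runoff — R1 B 15, A 5, E 0, C 7, D 2 (B winner). Winner: B.
The two methods disagree.

no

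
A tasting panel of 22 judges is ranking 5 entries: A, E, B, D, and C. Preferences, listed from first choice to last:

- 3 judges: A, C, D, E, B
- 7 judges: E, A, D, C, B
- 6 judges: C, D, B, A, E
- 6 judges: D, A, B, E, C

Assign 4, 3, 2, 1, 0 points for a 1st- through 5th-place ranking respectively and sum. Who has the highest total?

A: 3·4 + 7·3 + 6·1 + 6·3 = 57
E: 3·1 + 7·4 + 6·0 + 6·1 = 37
B: 3·0 + 7·0 + 6·2 + 6·2 = 24
D: 3·2 + 7·2 + 6·3 + 6·4 = 62
C: 3·3 + 7·1 + 6·4 + 6·0 = 40
D has the highest Borda score (62).

D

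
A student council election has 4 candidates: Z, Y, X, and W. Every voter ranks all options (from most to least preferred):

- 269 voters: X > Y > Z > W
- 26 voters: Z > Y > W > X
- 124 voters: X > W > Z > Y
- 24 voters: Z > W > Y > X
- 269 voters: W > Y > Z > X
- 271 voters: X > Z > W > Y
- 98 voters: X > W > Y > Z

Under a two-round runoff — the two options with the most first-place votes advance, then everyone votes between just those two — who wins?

Round 1 first-place votes: Z 50, Y 0, X 762, W 269.
X and W advance.
Runoff: X is preferred to W by 762 voters; W by 319.
X wins the runoff.

X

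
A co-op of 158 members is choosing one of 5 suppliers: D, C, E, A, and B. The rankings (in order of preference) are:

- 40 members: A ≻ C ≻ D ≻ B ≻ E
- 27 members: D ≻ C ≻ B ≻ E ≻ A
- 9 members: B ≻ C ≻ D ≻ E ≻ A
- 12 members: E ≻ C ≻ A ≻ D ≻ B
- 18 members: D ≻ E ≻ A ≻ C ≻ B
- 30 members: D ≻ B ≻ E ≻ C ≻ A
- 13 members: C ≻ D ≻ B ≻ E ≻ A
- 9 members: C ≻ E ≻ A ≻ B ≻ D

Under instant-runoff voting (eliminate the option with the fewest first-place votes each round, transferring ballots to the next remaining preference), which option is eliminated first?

Round 1: D 75, C 22, E 12, A 40, B 9. Eliminate B.

B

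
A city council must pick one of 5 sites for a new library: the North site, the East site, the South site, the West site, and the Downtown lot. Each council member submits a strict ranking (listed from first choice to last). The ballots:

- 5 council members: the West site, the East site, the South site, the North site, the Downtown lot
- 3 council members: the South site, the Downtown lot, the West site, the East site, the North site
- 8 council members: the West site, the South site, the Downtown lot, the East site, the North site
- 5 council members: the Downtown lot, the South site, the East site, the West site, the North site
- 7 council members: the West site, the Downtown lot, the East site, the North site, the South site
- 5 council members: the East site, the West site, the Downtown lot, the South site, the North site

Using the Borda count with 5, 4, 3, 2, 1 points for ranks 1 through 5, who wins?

the North site: 5·2 + 3·1 + 8·1 + 5·1 + 7·2 + 5·1 = 45
the East site: 5·4 + 3·2 + 8·2 + 5·3 + 7·3 + 5·5 = 103
the South site: 5·3 + 3·5 + 8·4 + 5·4 + 7·1 + 5·2 = 99
the West site: 5·5 + 3·3 + 8·5 + 5·2 + 7·5 + 5·4 = 139
the Downtown lot: 5·1 + 3·4 + 8·3 + 5·5 + 7·4 + 5·3 = 109
the West site has the highest Borda score (139).

the West site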